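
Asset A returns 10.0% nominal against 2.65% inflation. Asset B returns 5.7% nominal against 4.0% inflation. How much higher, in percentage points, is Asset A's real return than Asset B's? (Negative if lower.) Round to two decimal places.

5.53

Asset A real return: 1.100/1.0265 − 1 = 7.160%.
Asset B real return: 1.057/1.040 − 1 = 1.635%.
Difference: 7.160 − 1.635 = 5.525 pp.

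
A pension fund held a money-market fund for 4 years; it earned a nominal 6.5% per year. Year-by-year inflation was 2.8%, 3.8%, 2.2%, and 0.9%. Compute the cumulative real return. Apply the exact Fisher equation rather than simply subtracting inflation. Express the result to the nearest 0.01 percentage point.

16.91%

Cumulative inflation factor: 1.028 × 1.038 × 1.022 × 1.009 ≈ 1.10035.
Nominal growth factor: 1.28647. Real growth factor = 1.28647 / 1.10035 ≈ 1.16914.
Total real return ≈ 16.9138%.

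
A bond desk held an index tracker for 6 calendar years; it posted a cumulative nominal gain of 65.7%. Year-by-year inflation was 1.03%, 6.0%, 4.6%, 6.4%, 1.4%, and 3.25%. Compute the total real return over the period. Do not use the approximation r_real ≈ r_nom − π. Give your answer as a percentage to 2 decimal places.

Cumulative inflation factor: 1.0103 × 1.060 × 1.046 × 1.064 × 1.014 × 1.0325 ≈ 1.24784.
Nominal growth factor: 1.65700. Real growth factor = 1.65700 / 1.24784 ≈ 1.32790.
Total real return ≈ 32.7899%.

32.79%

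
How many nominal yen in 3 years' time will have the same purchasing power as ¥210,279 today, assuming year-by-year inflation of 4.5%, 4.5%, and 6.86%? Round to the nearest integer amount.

Cumulative price-level factor: 1.045 × 1.045 × 1.0686 = 1.166937915.
Multiplying ¥210,279 by the price-level factor gives the future nominal sum.

¥245,383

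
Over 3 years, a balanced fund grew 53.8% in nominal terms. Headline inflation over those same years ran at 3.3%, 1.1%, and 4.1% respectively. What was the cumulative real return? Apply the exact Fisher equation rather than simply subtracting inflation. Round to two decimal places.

Cumulative inflation factor: 1.033 × 1.011 × 1.041 ≈ 1.08718.
Nominal growth factor: 1.53800. Real growth factor = 1.53800 / 1.08718 ≈ 1.41467.
Total real return ≈ 41.4667%.

41.47%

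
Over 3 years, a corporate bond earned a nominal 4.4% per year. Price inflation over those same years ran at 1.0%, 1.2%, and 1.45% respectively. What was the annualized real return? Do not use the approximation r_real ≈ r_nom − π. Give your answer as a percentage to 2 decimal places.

3.15%

Cumulative inflation factor: 1.010 × 1.012 × 1.0145 ≈ 1.03694.
Nominal growth factor: 1.13789. Real growth factor = 1.13789 / 1.03694 ≈ 1.09736.
Annualized: 1.09736^(1/3) − 1 ≈ 0.03145.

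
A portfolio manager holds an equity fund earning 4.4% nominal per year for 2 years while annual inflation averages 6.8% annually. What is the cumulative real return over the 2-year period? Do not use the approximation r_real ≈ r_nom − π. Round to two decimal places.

The annual real rate is (1+4.4%)/(1+6.8%) − 1 = -2.2472%.
Compounded over 2 years: (1 + -0.022472)^2 − 1 ≈ -0.04444.

-4.44%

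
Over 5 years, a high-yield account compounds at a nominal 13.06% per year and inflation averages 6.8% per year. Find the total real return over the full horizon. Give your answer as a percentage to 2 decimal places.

The annual real rate is (1+13.06%)/(1+6.8%) − 1 = 5.8614%.
Compounded over 5 years: (1 + 0.058614)^5 − 1 ≈ 0.32950.

32.95%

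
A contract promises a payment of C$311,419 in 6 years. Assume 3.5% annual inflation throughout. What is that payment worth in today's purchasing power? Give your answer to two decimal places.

Price-level factor over 6 years: (1 + 3.5%)^6 ≈ 1.2292553263.
Purchasing power today: C$311,419 divided by that factor.

C$253,339.56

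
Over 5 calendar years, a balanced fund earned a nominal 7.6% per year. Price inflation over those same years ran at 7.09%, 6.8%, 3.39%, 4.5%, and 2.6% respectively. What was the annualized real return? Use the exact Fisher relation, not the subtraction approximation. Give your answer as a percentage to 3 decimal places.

Cumulative inflation factor: 1.0709 × 1.068 × 1.0339 × 1.045 × 1.026 ≈ 1.26783.
Nominal growth factor: 1.44232. Real growth factor = 1.44232 / 1.26783 ≈ 1.13762.
Annualized: 1.13762^(1/5) − 1 ≈ 0.02612.

2.612%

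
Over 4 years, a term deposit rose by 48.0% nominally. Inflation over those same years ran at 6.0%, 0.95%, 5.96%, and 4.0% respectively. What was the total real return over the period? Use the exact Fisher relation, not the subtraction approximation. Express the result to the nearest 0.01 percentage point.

25.51%

Cumulative inflation factor: 1.060 × 1.0095 × 1.0596 × 1.040 ≈ 1.17920.
Nominal growth factor: 1.48000. Real growth factor = 1.48000 / 1.17920 ≈ 1.25509.
Total real return ≈ 25.5088%.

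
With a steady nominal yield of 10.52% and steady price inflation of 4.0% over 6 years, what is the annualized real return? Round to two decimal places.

6.27%

With constant rates the annual real return is the same each year: (1+10.52%)/(1+4.0%) − 1 = 0.06269.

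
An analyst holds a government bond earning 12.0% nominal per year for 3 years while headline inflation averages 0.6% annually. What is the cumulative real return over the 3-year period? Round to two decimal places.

The annual real rate is (1+12.0%)/(1+0.6%) − 1 = 11.3320%.
Compounded over 3 years: (1 + 0.113320)^3 − 1 ≈ 0.37994.

37.99%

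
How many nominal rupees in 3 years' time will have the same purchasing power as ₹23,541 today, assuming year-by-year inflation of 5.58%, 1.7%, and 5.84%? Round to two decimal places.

₹26,753.30

Cumulative price-level factor: 1.0558 × 1.017 × 1.0584 ≈ 1.1364555182.
Multiplying ₹23,541 by the price-level factor gives the future nominal sum.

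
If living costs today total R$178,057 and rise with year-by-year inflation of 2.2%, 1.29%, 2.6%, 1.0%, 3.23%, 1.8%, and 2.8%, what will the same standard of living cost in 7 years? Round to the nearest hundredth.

R$206,344.11

Cumulative price-level factor: 1.022 × 1.0129 × 1.026 × 1.010 × 1.0323 × 1.018 × 1.028 ≈ 1.1588654669.
The nominal amount required is R$178,057 scaled up by that factor.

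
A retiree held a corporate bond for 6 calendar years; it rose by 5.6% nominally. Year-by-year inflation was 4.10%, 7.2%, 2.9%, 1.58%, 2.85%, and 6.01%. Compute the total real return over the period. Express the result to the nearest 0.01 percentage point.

-16.97%

Cumulative inflation factor: 1.0410 × 1.072 × 1.029 × 1.0158 × 1.0285 × 1.0601 ≈ 1.27180.
Nominal growth factor: 1.05600. Real growth factor = 1.05600 / 1.27180 ≈ 0.83032.
Total real return ≈ -16.9683%.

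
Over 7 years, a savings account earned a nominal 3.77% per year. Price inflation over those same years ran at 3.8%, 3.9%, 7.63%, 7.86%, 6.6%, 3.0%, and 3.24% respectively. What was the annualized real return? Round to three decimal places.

-1.292%

Cumulative inflation factor: 1.038 × 1.039 × 1.0763 × 1.0786 × 1.066 × 1.030 × 1.0324 ≈ 1.41922.
Nominal growth factor: 1.29569. Real growth factor = 1.29569 / 1.41922 ≈ 0.91296.
Annualized: 0.91296^(1/7) − 1 ≈ -0.01292.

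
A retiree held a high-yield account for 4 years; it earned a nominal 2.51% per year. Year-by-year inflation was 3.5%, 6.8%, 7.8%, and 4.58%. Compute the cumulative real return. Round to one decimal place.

-11.4%

Cumulative inflation factor: 1.035 × 1.068 × 1.078 × 1.0458 ≈ 1.24617.
Nominal growth factor: 1.10424. Real growth factor = 1.10424 / 1.24617 ≈ 0.88611.
Total real return ≈ -11.3893%.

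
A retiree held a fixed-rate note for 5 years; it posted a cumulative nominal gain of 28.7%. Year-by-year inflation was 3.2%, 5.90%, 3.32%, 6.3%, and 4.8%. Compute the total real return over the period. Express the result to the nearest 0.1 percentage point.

Cumulative inflation factor: 1.032 × 1.0590 × 1.0332 × 1.063 × 1.048 ≈ 1.25792.
Nominal growth factor: 1.28700. Real growth factor = 1.28700 / 1.25792 ≈ 1.02311.
Total real return ≈ 2.3114%.

2.3%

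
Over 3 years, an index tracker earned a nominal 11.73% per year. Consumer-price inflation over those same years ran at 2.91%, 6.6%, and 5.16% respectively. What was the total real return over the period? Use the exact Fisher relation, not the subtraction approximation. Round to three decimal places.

20.905%

Cumulative inflation factor: 1.0291 × 1.066 × 1.0516 ≈ 1.15363.
Nominal growth factor: 1.39479. Real growth factor = 1.39479 / 1.15363 ≈ 1.20905.
Total real return ≈ 20.9049%.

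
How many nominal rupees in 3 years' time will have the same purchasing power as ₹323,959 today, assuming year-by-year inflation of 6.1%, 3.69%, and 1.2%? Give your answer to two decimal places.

Cumulative price-level factor: 1.061 × 1.0369 × 1.012 = 1.1133527108.
The nominal amount required is ₹323,959 scaled up by that factor.

₹360,680.63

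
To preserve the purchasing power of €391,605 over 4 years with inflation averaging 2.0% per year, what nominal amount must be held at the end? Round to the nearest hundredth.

Cumulative price-level factor: (1+2.0%)^4 = 1.08243216.
The nominal amount required is €391,605 scaled up by that factor.

€423,885.85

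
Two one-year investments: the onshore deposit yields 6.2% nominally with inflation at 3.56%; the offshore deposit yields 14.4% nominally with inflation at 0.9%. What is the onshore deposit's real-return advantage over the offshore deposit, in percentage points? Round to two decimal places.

The onshore deposit real return: 1.062/1.0356 − 1 = 2.549%.
The offshore deposit real return: 1.144/1.009 − 1 = 13.380%.
Difference: 2.549 − 13.380 = -10.831 pp.

-10.83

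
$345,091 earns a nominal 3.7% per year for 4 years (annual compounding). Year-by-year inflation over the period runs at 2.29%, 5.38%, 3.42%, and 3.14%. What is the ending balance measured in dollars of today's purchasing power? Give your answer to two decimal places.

$347,076.83

Nominal value at maturity: $345,091 × (1 + 3.7%)^4 ≈ $399,069.61.
Price-level factor over 4 years: 1.0229 × 1.0538 × 1.0342 × 1.0314 ≈ 1.1498019301.
The maturity value deflated by that factor is the answer in today's purchasing power.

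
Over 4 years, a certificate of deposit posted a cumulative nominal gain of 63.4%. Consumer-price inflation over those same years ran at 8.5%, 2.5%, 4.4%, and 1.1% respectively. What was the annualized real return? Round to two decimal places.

Cumulative inflation factor: 1.085 × 1.025 × 1.044 × 1.011 ≈ 1.17383.
Nominal growth factor: 1.63400. Real growth factor = 1.63400 / 1.17383 ≈ 1.39202.
Annualized: 1.39202^(1/4) − 1 ≈ 0.08620.

8.62%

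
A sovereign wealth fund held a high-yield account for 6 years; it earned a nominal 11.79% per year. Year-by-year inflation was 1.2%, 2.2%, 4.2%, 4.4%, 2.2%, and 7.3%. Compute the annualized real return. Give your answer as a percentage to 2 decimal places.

Cumulative inflation factor: 1.012 × 1.022 × 1.042 × 1.044 × 1.022 × 1.073 ≈ 1.23382.
Nominal growth factor: 1.95172. Real growth factor = 1.95172 / 1.23382 ≈ 1.58186.
Annualized: 1.58186^(1/6) − 1 ≈ 0.07943.

7.94%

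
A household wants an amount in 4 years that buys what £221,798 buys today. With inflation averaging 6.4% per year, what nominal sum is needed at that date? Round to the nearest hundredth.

Cumulative price-level factor: (1+6.4%)^4 ≈ 1.2816413532.
The nominal amount required is £221,798 scaled up by that factor.

£284,265.49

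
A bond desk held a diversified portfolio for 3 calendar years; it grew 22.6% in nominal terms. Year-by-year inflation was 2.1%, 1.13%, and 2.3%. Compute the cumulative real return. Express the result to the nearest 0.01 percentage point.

Cumulative inflation factor: 1.021 × 1.0113 × 1.023 ≈ 1.05629.
Nominal growth factor: 1.22600. Real growth factor = 1.22600 / 1.05629 ≈ 1.16067.
Total real return ≈ 16.0671%.

16.07%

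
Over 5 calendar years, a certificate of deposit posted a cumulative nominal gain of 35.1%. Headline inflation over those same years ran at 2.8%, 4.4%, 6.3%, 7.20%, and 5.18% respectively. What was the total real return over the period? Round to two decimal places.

5.03%

Cumulative inflation factor: 1.028 × 1.044 × 1.063 × 1.0720 × 1.0518 ≈ 1.28634.
Nominal growth factor: 1.35100. Real growth factor = 1.35100 / 1.28634 ≈ 1.05027.
Total real return ≈ 5.0269%.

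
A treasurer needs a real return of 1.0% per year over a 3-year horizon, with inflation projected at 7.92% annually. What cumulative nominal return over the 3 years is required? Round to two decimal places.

29.50%

Required annual nominal rate: (1+1.0%)(1+7.92%) − 1 = 8.9992%.
Cumulative over 3 years: (1 + 0.089992)^3 − 1 ≈ 0.29500.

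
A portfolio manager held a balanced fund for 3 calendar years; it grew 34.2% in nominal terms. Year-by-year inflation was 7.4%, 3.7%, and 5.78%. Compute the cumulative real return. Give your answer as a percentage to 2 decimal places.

Cumulative inflation factor: 1.074 × 1.037 × 1.0578 ≈ 1.17811.
Nominal growth factor: 1.34200. Real growth factor = 1.34200 / 1.17811 ≈ 1.13911.
Total real return ≈ 13.9111%.

13.91%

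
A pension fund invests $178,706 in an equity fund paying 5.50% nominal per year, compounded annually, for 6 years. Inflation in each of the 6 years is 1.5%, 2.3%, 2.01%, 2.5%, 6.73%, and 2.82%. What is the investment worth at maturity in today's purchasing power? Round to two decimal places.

Nominal value at maturity: $178,706 × (1 + 5.50%)^6 ≈ $246,407.48.
Price-level factor over 6 years: 1.015 × 1.023 × 1.0201 × 1.025 × 1.0673 × 1.0282 ≈ 1.1914406073.
Dividing the nominal maturity value by the price-level factor gives the value in today's money.

$206,814.74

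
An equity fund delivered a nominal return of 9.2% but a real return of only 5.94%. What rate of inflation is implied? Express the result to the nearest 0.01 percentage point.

From (1+r_nom) = (1+r_real)(1+π), we get 1+π = (1 + 9.2%)/(1 + 5.94%) = 1.092/1.0594 ≈ 1.03077.
So π ≈ 3.0772%.

3.08%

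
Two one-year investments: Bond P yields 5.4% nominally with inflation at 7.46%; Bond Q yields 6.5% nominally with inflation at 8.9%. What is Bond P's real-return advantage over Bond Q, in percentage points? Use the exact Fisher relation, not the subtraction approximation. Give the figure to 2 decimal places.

0.29

Bond P real return: 1.054/1.0746 − 1 = -1.917%.
Bond Q real return: 1.065/1.089 − 1 = -2.204%.
Difference: -1.917 − (-2.204) = 0.287 pp.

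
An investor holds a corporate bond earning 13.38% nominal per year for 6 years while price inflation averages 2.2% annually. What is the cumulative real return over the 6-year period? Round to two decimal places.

86.43%

The annual real rate is (1+13.38%)/(1+2.2%) − 1 = 10.9393%.
Compounded over 6 years: (1 + 0.109393)^6 − 1 ≈ 0.86429.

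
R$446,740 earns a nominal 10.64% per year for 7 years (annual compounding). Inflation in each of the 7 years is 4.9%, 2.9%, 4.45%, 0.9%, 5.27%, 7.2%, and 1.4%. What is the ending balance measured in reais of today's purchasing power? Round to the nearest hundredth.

Nominal value at maturity: R$446,740 × (1 + 10.64%)^7 ≈ R$906,650.72.
Price-level factor over 7 years: 1.049 × 1.029 × 1.0445 × 1.009 × 1.0527 × 1.072 × 1.014 ≈ 1.3017507507.
Dividing the nominal maturity value by the price-level factor gives the value in today's money.

R$696,485.65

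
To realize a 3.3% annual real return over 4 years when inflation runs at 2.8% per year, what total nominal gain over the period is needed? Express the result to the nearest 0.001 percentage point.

Required annual nominal rate: (1+3.3%)(1+2.8%) − 1 = 6.1924%.
Cumulative over 4 years: (1 + 0.061924)^4 − 1 ≈ 0.27167.

27.167%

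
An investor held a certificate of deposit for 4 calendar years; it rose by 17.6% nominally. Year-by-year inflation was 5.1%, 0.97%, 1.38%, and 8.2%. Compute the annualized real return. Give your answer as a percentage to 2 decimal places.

0.26%

Cumulative inflation factor: 1.051 × 1.0097 × 1.0138 × 1.082 ≈ 1.16406.
Nominal growth factor: 1.17600. Real growth factor = 1.17600 / 1.16406 ≈ 1.01026.
Annualized: 1.01026^(1/4) − 1 ≈ 0.00255.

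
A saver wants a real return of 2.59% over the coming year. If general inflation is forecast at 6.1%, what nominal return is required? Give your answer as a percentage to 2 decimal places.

By the Fisher equation, 1 + r_nom = (1 + 2.59%)(1 + 6.1%) = 1.0259 × 1.061 = 1.0884799.
So r_nom = 8.84799%.

8.85%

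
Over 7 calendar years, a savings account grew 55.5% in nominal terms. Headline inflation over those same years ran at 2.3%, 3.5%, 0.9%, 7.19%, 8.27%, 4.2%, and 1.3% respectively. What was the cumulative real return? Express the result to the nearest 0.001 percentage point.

Cumulative inflation factor: 1.023 × 1.035 × 1.009 × 1.0719 × 1.0827 × 1.042 × 1.013 ≈ 1.30872.
Nominal growth factor: 1.55500. Real growth factor = 1.55500 / 1.30872 ≈ 1.18818.
Total real return ≈ 18.8184%.

18.818%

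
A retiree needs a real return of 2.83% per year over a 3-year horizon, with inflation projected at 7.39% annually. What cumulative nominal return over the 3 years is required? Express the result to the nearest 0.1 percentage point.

34.7%

Required annual nominal rate: (1+2.83%)(1+7.39%) − 1 = 10.429137%.
Cumulative over 3 years: (1 + 0.10429137)^3 − 1 ≈ 0.34664.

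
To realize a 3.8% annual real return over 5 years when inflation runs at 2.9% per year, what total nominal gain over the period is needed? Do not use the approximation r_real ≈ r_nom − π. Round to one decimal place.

Required annual nominal rate: (1+3.8%)(1+2.9%) − 1 = 6.8102%.
Cumulative over 5 years: (1 + 0.068102)^5 − 1 ≈ 0.39016.

39.0%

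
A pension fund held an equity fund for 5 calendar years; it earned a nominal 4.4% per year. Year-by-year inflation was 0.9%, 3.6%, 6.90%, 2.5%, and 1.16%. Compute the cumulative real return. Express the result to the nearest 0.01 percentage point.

Cumulative inflation factor: 1.009 × 1.036 × 1.0690 × 1.025 × 1.0116 ≈ 1.15867.
Nominal growth factor: 1.24023. Real growth factor = 1.24023 / 1.15867 ≈ 1.07039.
Total real return ≈ 7.0388%.

7.04%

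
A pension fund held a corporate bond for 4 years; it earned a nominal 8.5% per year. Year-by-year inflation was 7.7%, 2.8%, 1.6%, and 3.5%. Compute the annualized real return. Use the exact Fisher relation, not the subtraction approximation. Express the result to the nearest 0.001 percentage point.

4.453%

Cumulative inflation factor: 1.077 × 1.028 × 1.016 × 1.035 ≈ 1.16424.
Nominal growth factor: 1.38586. Real growth factor = 1.38586 / 1.16424 ≈ 1.19035.
Annualized: 1.19035^(1/4) − 1 ≈ 0.04453.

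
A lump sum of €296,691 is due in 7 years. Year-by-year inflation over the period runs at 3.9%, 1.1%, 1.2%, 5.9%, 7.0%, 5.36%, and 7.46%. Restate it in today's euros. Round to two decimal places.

€217,547.86

Price-level factor over 7 years: 1.039 × 1.011 × 1.012 × 1.059 × 1.070 × 1.0536 × 1.0746 ≈ 1.3637964374.
Purchasing power today: €296,691 divided by that factor.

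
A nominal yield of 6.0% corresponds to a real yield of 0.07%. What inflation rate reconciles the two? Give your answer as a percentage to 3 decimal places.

From (1+r_nom) = (1+r_real)(1+π), we get 1+π = (1 + 6.0%)/(1 + 0.07%) = 1.060/1.0007 ≈ 1.05926.
So π ≈ 5.9259%.

5.926%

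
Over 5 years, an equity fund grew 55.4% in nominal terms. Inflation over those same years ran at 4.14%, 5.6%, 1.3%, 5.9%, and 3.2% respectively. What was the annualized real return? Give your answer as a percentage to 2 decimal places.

Cumulative inflation factor: 1.0414 × 1.056 × 1.013 × 1.059 × 1.032 ≈ 1.21749.
Nominal growth factor: 1.55400. Real growth factor = 1.55400 / 1.21749 ≈ 1.27639.
Annualized: 1.27639^(1/5) − 1 ≈ 0.05002.

5.00%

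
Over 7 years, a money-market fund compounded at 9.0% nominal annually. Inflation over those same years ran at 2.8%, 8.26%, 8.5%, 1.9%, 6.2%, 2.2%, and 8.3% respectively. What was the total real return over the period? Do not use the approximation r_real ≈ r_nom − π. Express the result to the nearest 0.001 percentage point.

Cumulative inflation factor: 1.028 × 1.0826 × 1.085 × 1.019 × 1.062 × 1.022 × 1.083 ≈ 1.44634.
Nominal growth factor: 1.82804. Real growth factor = 1.82804 / 1.44634 ≈ 1.26391.
Total real return ≈ 26.3911%.

26.391%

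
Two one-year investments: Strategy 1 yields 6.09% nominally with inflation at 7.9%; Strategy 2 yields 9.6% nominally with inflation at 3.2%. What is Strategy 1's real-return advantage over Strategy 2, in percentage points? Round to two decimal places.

Strategy 1 real return: 1.0609/1.079 − 1 = -1.677%.
Strategy 2 real return: 1.096/1.032 − 1 = 6.202%.
Difference: -1.677 − 6.202 = -7.879 pp.

-7.88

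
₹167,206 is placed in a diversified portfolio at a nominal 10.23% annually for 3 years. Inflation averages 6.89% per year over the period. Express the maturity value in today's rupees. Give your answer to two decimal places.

₹183,374.97

Nominal value at maturity: ₹167,206 × (1 + 10.23%)^3 ≈ ₹223,950.11.
Price-level factor over 3 years: (1 + 6.89%)^3 ≈ 1.2212687128.
The maturity value deflated by that factor is the answer in today's purchasing power.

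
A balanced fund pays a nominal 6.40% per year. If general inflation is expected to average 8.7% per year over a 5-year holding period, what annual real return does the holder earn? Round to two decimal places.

-2.12%

With constant rates the annual real return is the same each year: (1+6.40%)/(1+8.7%) − 1 = -0.02116.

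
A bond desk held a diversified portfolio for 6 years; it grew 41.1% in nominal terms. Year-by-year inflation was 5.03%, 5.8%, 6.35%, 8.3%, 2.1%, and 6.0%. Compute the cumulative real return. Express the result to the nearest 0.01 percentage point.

Cumulative inflation factor: 1.0503 × 1.058 × 1.0635 × 1.083 × 1.021 × 1.060 ≈ 1.38515.
Nominal growth factor: 1.41100. Real growth factor = 1.41100 / 1.38515 ≈ 1.01866.
Total real return ≈ 1.8663%.

1.87%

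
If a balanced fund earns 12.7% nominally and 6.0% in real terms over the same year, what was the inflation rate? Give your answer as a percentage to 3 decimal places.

From (1+r_nom) = (1+r_real)(1+π), we get 1+π = (1 + 12.7%)/(1 + 6.0%) = 1.127/1.060 ≈ 1.06321.
So π ≈ 6.3208%.

6.321%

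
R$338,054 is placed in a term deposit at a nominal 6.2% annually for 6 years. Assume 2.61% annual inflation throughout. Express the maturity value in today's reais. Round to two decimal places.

Nominal value at maturity: R$338,054 × (1 + 6.2%)^6 ≈ R$484,990.44.
Price-level factor over 6 years: (1 + 2.61%)^6 ≈ 1.1671807753.
Dividing the nominal maturity value by the price-level factor gives the value in today's money.

R$415,522.99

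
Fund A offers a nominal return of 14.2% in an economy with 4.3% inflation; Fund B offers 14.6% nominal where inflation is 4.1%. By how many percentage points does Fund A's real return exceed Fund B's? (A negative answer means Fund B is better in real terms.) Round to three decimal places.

Fund A real return: 1.142/1.043 − 1 = 9.4919%.
Fund B real return: 1.146/1.041 − 1 = 10.0865%.
Difference: 9.4919 − 10.0865 = -0.5946 pp.

-0.595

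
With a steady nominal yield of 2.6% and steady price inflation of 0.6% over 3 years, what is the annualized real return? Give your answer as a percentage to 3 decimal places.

1.988%

With constant rates the annual real return is the same each year: (1+2.6%)/(1+0.6%) − 1 = 0.01988.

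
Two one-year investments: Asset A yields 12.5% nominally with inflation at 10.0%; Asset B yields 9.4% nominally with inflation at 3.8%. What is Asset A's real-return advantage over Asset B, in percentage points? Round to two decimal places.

-3.12

Asset A real return: 1.125/1.100 − 1 = 2.273%.
Asset B real return: 1.094/1.038 − 1 = 5.395%.
Difference: 2.273 − 5.395 = -3.122 pp.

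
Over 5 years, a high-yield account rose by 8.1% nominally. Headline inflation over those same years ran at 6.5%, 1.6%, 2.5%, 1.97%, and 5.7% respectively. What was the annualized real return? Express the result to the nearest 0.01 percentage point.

-1.99%

Cumulative inflation factor: 1.065 × 1.016 × 1.025 × 1.0197 × 1.057 ≈ 1.19540.
Nominal growth factor: 1.08100. Real growth factor = 1.08100 / 1.19540 ≈ 0.90430.
Annualized: 0.90430^(1/5) − 1 ≈ -0.01992.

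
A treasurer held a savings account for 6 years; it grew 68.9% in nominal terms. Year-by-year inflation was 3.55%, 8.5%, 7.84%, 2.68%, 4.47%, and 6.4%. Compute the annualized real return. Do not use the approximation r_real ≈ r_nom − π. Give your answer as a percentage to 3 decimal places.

Cumulative inflation factor: 1.0355 × 1.085 × 1.0784 × 1.0268 × 1.0447 × 1.064 ≈ 1.38286.
Nominal growth factor: 1.68900. Real growth factor = 1.68900 / 1.38286 ≈ 1.22138.
Annualized: 1.22138^(1/6) − 1 ≈ 0.03389.

3.389%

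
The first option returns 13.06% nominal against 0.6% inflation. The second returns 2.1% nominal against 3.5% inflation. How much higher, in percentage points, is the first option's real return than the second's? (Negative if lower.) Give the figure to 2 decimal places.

The first option real return: 1.1306/1.006 − 1 = 12.386%.
The second real return: 1.021/1.035 − 1 = -1.353%.
Difference: 12.386 − (-1.353) = 13.739 pp.

13.74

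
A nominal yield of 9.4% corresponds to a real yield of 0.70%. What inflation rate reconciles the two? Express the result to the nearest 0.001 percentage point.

From (1+r_nom) = (1+r_real)(1+π), we get 1+π = (1 + 9.4%)/(1 + 0.70%) = 1.094/1.0070 ≈ 1.08640.
So π ≈ 8.6395%.

8.640%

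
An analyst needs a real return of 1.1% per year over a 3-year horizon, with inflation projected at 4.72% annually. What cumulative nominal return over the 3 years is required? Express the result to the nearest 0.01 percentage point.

Required annual nominal rate: (1+1.1%)(1+4.72%) − 1 = 5.87192%.
Cumulative over 3 years: (1 + 0.0587192)^3 − 1 ≈ 0.18670.

18.67%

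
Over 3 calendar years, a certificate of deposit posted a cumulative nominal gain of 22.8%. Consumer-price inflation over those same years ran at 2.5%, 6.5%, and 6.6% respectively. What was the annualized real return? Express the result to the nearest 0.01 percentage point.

Cumulative inflation factor: 1.025 × 1.065 × 1.066 ≈ 1.16367.
Nominal growth factor: 1.22800. Real growth factor = 1.22800 / 1.16367 ≈ 1.05528.
Annualized: 1.05528^(1/3) − 1 ≈ 0.01810.

1.81%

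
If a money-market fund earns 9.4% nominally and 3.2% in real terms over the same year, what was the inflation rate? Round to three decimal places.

From (1+r_nom) = (1+r_real)(1+π), we get 1+π = (1 + 9.4%)/(1 + 3.2%) = 1.094/1.032 ≈ 1.06008.
So π ≈ 6.0078%.

6.008%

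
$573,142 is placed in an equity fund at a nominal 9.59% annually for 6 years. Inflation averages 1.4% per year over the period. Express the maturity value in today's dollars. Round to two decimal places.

$913,398.02

Nominal value at maturity: $573,142 × (1 + 9.59%)^6 ≈ $992,859.50.
Price-level factor over 6 years: (1 + 1.4%)^6 ≈ 1.0869954595.
The maturity value deflated by that factor is the answer in today's purchasing power.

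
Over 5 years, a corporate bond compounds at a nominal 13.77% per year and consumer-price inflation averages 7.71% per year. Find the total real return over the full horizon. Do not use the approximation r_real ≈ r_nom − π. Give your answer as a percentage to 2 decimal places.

The annual real rate is (1+13.77%)/(1+7.71%) − 1 = 5.6262%.
Compounded over 5 years: (1 + 0.056262)^5 − 1 ≈ 0.31480.

31.48%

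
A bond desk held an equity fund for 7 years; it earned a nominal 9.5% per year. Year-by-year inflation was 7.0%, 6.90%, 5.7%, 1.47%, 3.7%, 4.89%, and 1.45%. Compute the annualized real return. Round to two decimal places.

Cumulative inflation factor: 1.070 × 1.0690 × 1.057 × 1.0147 × 1.037 × 1.0489 × 1.0145 ≈ 1.35375.
Nominal growth factor: 1.88755. Real growth factor = 1.88755 / 1.35375 ≈ 1.39431.
Annualized: 1.39431^(1/7) − 1 ≈ 0.04863.

4.86%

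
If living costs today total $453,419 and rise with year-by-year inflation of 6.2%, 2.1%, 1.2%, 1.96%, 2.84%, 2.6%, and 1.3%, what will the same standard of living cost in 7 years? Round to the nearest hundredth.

Cumulative price-level factor: 1.062 × 1.021 × 1.012 × 1.0196 × 1.0284 × 1.026 × 1.013 ≈ 1.1958576119.
Multiplying $453,419 by the price-level factor gives the future nominal sum.

$542,224.56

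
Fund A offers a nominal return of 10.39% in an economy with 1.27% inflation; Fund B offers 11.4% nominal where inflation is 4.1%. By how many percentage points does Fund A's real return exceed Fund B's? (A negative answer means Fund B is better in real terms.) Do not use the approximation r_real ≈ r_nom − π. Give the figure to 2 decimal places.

Fund A real return: 1.1039/1.0127 − 1 = 9.006%.
Fund B real return: 1.114/1.041 − 1 = 7.012%.
Difference: 9.006 − 7.012 = 1.994 pp.

1.99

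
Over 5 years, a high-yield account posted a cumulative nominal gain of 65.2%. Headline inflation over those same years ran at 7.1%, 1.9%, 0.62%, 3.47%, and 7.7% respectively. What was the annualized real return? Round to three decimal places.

Cumulative inflation factor: 1.071 × 1.019 × 1.0062 × 1.0347 × 1.077 ≈ 1.22371.
Nominal growth factor: 1.65200. Real growth factor = 1.65200 / 1.22371 ≈ 1.34999.
Annualized: 1.34999^(1/5) − 1 ≈ 0.06186.

6.186%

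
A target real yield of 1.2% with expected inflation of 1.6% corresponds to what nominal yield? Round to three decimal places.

2.819%

By the Fisher equation, 1 + r_nom = (1 + 1.2%)(1 + 1.6%) = 1.012 × 1.016 = 1.028192.
So r_nom = 2.8192%.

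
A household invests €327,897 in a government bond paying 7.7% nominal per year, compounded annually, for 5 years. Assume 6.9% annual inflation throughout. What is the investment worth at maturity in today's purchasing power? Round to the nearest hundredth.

€340,351.32

Nominal value at maturity: €327,897 × (1 + 7.7%)^5 ≈ €475,133.84.
Price-level factor over 5 years: (1 + 6.9%)^5 ≈ 1.3960099896.
Dividing the nominal maturity value by the price-level factor gives the value in today's money.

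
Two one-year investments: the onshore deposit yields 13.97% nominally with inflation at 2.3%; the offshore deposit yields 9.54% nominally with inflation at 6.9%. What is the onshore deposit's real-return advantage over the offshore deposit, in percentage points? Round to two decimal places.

The onshore deposit real return: 1.1397/1.023 − 1 = 11.408%.
The offshore deposit real return: 1.0954/1.069 − 1 = 2.470%.
Difference: 11.408 − 2.470 = 8.938 pp.

8.94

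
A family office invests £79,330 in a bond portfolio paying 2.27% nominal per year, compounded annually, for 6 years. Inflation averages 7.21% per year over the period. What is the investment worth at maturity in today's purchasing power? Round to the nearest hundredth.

£59,774.40

Nominal value at maturity: £79,330 × (1 + 2.27%)^6 ≈ £90,766.79.
Price-level factor over 6 years: (1 + 7.21%)^6 ≈ 1.5184894400.
Dividing the nominal maturity value by the price-level factor gives the value in today's money.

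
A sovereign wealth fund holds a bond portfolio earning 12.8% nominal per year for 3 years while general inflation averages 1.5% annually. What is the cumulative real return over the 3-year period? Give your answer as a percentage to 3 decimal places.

The annual real rate is (1+12.8%)/(1+1.5%) − 1 = 11.1330%.
Compounded over 3 years: (1 + 0.111330)^3 − 1 ≈ 0.37255.

37.255%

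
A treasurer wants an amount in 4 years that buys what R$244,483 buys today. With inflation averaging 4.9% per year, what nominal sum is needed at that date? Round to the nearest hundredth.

Cumulative price-level factor: (1+4.9%)^4 ≈ 1.2108823608.
Multiplying R$244,483 by the price-level factor gives the future nominal sum.

R$296,040.15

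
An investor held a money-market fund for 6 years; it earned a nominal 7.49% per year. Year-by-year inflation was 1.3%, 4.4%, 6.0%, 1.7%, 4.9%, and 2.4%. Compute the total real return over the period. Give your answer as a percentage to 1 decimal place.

25.9%

Cumulative inflation factor: 1.013 × 1.044 × 1.060 × 1.017 × 1.049 × 1.024 ≈ 1.22465.
Nominal growth factor: 1.54244. Real growth factor = 1.54244 / 1.22465 ≈ 1.25949.
Total real return ≈ 25.9494%.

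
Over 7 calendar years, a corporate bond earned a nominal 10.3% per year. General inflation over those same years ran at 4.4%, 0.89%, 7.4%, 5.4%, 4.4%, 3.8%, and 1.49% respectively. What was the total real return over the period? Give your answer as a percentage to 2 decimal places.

Cumulative inflation factor: 1.044 × 1.0089 × 1.074 × 1.054 × 1.044 × 1.038 × 1.0149 ≈ 1.31134.
Nominal growth factor: 1.98623. Real growth factor = 1.98623 / 1.31134 ≈ 1.51466.
Total real return ≈ 51.4656%.

51.47%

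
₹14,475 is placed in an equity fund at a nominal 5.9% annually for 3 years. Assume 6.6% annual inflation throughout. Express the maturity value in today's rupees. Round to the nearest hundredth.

₹14,191.71

Nominal value at maturity: ₹14,475 × (1 + 5.9%)^3 ≈ ₹17,191.21.
Price-level factor over 3 years: (1 + 6.6%)^3 = 1.211355496.
The maturity value deflated by that factor is the answer in today's purchasing power.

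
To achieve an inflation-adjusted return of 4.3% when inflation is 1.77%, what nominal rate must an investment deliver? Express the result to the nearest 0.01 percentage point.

By the Fisher equation, 1 + r_nom = (1 + 4.3%)(1 + 1.77%) = 1.043 × 1.0177 = 1.0614611.
So r_nom = 6.14611%.

6.15%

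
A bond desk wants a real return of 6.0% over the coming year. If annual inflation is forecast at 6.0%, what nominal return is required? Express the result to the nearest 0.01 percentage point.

By the Fisher equation, 1 + r_nom = (1 + 6.0%)(1 + 6.0%) = 1.060 × 1.060 = 1.1236.
So r_nom = 12.36%.

12.36%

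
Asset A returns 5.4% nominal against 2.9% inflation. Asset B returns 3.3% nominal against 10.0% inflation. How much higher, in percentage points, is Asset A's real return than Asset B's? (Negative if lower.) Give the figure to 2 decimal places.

Asset A real return: 1.054/1.029 − 1 = 2.430%.
Asset B real return: 1.033/1.100 − 1 = -6.091%.
Difference: 2.430 − (-6.091) = 8.521 pp.

8.52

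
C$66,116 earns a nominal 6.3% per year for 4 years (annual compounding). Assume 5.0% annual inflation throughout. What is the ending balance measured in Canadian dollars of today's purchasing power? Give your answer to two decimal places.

Nominal value at maturity: C$66,116 × (1 + 6.3%)^4 ≈ C$84,418.89.
Price-level factor over 4 years: (1 + 5.0%)^4 = 1.21550625.
Dividing the nominal maturity value by the price-level factor gives the value in today's money.

C$69,451.63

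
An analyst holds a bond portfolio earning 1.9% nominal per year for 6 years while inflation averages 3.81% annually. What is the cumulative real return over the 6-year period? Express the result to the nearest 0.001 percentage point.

The annual real rate is (1+1.9%)/(1+3.81%) − 1 = -1.8399%.
Compounded over 6 years: (1 + -0.018399)^6 − 1 ≈ -0.10544.

-10.544%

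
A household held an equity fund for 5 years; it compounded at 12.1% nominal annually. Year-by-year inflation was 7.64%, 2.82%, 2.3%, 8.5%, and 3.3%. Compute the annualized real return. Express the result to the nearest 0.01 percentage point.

Cumulative inflation factor: 1.0764 × 1.0282 × 1.023 × 1.085 × 1.033 ≈ 1.26899.
Nominal growth factor: 1.77022. Real growth factor = 1.77022 / 1.26899 ≈ 1.39499.
Annualized: 1.39499^(1/5) − 1 ≈ 0.06884.

6.88%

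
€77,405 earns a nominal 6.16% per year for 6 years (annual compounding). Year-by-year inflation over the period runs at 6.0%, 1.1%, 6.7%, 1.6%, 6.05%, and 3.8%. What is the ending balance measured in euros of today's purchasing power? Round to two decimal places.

Nominal value at maturity: €77,405 × (1 + 6.16%)^6 ≈ €110,798.65.
Price-level factor over 6 years: 1.060 × 1.011 × 1.067 × 1.016 × 1.0605 × 1.038 ≈ 1.2788605030.
Dividing the nominal maturity value by the price-level factor gives the value in today's money.

€86,638.57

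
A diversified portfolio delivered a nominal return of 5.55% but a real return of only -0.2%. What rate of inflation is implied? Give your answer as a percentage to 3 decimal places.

From (1+r_nom) = (1+r_real)(1+π), we get 1+π = (1 + 5.55%)/(1 − 0.2%) = 1.0555/0.998 ≈ 1.05762.
So π ≈ 5.7615%.

5.762%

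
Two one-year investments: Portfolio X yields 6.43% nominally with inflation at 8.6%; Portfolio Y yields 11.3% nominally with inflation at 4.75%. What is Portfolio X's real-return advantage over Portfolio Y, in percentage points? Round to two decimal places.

Portfolio X real return: 1.0643/1.086 − 1 = -1.998%.
Portfolio Y real return: 1.113/1.0475 − 1 = 6.253%.
Difference: -1.998 − 6.253 = -8.251 pp.

-8.25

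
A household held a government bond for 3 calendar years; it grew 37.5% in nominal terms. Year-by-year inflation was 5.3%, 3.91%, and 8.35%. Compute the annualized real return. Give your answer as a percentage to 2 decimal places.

5.07%

Cumulative inflation factor: 1.053 × 1.0391 × 1.0835 ≈ 1.18554.
Nominal growth factor: 1.37500. Real growth factor = 1.37500 / 1.18554 ≈ 1.15981.
Annualized: 1.15981^(1/3) − 1 ≈ 0.05066.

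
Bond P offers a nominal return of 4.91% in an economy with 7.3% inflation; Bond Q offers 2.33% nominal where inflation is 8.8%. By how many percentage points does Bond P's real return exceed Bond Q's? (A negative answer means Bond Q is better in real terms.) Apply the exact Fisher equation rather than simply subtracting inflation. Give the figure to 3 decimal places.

Bond P real return: 1.0491/1.073 − 1 = -2.2274%.
Bond Q real return: 1.0233/1.088 − 1 = -5.9467%.
Difference: -2.2274 − (-5.9467) = 3.7193 pp.

3.719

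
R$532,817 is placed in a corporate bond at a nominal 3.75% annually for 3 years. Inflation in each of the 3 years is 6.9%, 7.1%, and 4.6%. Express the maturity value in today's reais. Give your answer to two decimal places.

R$496,870.86

Nominal value at maturity: R$532,817 × (1 + 3.75%)^3 ≈ R$595,034.83.
Price-level factor over 3 years: 1.069 × 1.071 × 1.046 = 1.197564354.
Dividing the nominal maturity value by the price-level factor gives the value in today's money.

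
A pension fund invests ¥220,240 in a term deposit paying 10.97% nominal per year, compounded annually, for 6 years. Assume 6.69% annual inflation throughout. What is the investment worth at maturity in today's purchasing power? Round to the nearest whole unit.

Nominal value at maturity: ¥220,240 × (1 + 10.97%)^6 ≈ ¥411,273.
Price-level factor over 6 years: (1 + 6.69%)^6 ≈ 1.4748311126.
Dividing the nominal maturity value by the price-level factor gives the value in today's money.

¥278,861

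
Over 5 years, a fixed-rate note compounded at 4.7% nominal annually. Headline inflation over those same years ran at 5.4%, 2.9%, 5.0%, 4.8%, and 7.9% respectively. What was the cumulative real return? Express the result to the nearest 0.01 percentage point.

-2.30%

Cumulative inflation factor: 1.054 × 1.029 × 1.050 × 1.048 × 1.079 ≈ 1.28774.
Nominal growth factor: 1.25815. Real growth factor = 1.25815 / 1.28774 ≈ 0.97702.
Total real return ≈ -2.2976%.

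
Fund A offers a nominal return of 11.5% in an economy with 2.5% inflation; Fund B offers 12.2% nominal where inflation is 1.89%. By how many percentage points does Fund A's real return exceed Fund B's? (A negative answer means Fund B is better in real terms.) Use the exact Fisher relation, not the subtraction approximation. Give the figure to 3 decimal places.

-1.338

Fund A real return: 1.115/1.025 − 1 = 8.7805%.
Fund B real return: 1.122/1.0189 − 1 = 10.1188%.
Difference: 8.7805 − 10.1188 = -1.3383 pp.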